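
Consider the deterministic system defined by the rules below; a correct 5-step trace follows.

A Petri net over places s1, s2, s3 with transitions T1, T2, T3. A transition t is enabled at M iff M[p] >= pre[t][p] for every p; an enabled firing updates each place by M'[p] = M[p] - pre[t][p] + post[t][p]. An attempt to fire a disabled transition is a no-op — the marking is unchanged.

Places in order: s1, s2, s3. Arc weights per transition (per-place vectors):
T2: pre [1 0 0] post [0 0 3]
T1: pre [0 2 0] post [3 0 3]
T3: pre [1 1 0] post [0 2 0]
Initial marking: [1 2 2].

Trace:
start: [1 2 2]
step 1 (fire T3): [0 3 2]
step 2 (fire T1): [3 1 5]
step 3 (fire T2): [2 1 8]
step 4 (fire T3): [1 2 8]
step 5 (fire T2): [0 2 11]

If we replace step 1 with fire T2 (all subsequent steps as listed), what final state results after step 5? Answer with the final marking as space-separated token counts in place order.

(re-executing from step 1 with the substitution; state before step 1: [1 2 2])
step 1 (fire T2): [0 2 5]
step 2 (fire T1): [3 0 8]
step 3 (fire T2): [2 0 11]
step 4 (fire T3): [2 0 11]
step 5 (fire T2): [1 0 14]

1 0 14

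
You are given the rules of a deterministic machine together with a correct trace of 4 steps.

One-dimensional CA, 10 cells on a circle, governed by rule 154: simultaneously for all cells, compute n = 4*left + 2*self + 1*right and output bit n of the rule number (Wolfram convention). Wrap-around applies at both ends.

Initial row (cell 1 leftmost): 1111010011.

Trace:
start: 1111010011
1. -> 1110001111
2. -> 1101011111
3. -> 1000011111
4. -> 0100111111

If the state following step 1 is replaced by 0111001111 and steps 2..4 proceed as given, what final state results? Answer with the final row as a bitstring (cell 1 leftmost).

state after step 1 := 0111001111
2. -> 0110111110
3. -> 1100111101
4. -> 1011111001

1011111001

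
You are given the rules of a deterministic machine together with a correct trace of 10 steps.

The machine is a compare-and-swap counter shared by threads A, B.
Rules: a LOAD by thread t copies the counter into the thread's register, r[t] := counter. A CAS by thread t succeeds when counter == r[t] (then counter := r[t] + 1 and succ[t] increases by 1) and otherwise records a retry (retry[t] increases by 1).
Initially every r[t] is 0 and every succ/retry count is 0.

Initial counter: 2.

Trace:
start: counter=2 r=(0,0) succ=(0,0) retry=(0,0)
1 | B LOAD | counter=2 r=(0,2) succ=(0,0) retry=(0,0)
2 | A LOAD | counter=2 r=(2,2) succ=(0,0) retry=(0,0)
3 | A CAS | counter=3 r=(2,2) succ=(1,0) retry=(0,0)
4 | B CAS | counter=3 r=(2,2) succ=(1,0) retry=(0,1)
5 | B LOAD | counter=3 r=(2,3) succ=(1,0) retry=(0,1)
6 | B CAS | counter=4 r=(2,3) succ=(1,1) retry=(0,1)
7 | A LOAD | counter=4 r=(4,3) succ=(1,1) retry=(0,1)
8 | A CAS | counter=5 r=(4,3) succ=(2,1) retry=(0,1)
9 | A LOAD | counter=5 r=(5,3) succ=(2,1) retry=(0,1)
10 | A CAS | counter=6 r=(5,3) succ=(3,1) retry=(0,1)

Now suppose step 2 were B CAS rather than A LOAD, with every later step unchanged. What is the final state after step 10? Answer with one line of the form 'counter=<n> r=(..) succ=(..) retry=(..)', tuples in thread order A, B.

counter=6 r=(5,3) succ=(2,2) retry=(1,1)

(re-executing from step 2 with the substitution; state before step 2: counter=2 r=(0,2) succ=(0,0) retry=(0,0))
2 | B CAS | counter=3 r=(0,2) succ=(0,1) retry=(0,0)
3 | A CAS | counter=3 r=(0,2) succ=(0,1) retry=(1,0)
4 | B CAS | counter=3 r=(0,2) succ=(0,1) retry=(1,1)
5 | B LOAD | counter=3 r=(0,3) succ=(0,1) retry=(1,1)
6 | B CAS | counter=4 r=(0,3) succ=(0,2) retry=(1,1)
7 | A LOAD | counter=4 r=(4,3) succ=(0,2) retry=(1,1)
8 | A CAS | counter=5 r=(4,3) succ=(1,2) retry=(1,1)
9 | A LOAD | counter=5 r=(5,3) succ=(1,2) retry=(1,1)
10 | A CAS | counter=6 r=(5,3) succ=(2,2) retry=(1,1)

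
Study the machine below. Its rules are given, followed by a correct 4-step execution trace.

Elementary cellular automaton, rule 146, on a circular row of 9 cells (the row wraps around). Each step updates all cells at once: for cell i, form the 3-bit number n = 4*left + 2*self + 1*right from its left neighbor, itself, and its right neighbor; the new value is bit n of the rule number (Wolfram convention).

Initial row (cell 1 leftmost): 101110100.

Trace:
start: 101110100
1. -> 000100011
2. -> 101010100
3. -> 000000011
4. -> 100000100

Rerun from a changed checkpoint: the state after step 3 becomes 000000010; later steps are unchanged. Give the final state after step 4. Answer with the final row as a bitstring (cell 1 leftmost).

000000101

state after step 3 := 000000010
4. -> 000000101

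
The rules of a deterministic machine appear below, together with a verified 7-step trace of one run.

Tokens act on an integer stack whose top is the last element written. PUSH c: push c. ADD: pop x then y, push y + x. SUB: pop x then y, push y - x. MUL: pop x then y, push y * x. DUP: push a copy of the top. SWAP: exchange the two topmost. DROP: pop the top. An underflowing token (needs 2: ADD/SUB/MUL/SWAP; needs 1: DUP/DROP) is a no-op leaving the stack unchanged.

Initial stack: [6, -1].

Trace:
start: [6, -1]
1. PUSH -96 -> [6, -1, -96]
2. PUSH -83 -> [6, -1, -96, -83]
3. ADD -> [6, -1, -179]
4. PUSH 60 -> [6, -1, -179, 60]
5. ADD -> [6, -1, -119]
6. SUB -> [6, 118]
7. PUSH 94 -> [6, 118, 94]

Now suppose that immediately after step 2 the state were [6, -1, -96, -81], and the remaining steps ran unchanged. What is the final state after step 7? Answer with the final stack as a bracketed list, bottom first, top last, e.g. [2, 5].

[6, 116, 94]

state after step 2 := [6, -1, -96, -81]
3. ADD -> [6, -1, -177]
4. PUSH 60 -> [6, -1, -177, 60]
5. ADD -> [6, -1, -117]
6. SUB -> [6, 116]
7. PUSH 94 -> [6, 116, 94]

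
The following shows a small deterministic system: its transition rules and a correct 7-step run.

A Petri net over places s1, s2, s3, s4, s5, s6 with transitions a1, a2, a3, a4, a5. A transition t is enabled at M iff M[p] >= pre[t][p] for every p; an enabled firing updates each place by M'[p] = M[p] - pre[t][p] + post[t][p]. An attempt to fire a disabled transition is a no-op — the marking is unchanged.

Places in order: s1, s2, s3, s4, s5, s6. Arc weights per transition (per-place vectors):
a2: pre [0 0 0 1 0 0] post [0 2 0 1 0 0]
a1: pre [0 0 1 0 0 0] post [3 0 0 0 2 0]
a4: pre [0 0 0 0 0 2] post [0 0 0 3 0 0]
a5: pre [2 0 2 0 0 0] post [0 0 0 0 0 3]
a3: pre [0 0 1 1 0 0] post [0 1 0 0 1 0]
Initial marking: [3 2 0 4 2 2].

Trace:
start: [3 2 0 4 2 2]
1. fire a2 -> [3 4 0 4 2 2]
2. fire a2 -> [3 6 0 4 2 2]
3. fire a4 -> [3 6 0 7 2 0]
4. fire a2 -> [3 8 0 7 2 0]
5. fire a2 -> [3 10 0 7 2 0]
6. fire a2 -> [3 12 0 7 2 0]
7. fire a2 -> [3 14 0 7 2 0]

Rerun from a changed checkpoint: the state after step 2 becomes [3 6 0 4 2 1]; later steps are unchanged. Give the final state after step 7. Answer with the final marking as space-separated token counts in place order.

state after step 2 := [3 6 0 4 2 1]
3. fire a4 -> [3 6 0 4 2 1]
4. fire a2 -> [3 8 0 4 2 1]
5. fire a2 -> [3 10 0 4 2 1]
6. fire a2 -> [3 12 0 4 2 1]
7. fire a2 -> [3 14 0 4 2 1]

3 14 0 4 2 1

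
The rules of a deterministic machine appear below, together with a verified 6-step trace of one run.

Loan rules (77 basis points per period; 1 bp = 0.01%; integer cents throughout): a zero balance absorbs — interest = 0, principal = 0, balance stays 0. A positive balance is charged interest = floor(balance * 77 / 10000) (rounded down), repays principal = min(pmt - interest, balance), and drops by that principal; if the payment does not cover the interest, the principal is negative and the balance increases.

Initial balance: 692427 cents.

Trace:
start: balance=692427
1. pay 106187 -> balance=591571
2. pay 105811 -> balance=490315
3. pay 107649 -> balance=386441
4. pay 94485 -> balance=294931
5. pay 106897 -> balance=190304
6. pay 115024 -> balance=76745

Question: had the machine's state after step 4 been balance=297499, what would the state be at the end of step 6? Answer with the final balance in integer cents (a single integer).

79353

state after step 4 := balance=297499
5. pay 106897 -> balance=192892
6. pay 115024 -> balance=79353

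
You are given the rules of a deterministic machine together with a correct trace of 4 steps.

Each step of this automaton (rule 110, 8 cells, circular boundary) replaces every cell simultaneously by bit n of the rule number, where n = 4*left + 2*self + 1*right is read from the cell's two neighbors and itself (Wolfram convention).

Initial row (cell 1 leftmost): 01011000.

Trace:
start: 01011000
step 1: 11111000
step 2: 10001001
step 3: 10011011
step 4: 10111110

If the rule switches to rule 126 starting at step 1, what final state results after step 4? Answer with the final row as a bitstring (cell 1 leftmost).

(re-executing steps 1..4 under rule 126; state before step 1: 01011000)
step 1: 11111100
step 2: 10000111
step 3: 11001100
step 4: 11111111

11111111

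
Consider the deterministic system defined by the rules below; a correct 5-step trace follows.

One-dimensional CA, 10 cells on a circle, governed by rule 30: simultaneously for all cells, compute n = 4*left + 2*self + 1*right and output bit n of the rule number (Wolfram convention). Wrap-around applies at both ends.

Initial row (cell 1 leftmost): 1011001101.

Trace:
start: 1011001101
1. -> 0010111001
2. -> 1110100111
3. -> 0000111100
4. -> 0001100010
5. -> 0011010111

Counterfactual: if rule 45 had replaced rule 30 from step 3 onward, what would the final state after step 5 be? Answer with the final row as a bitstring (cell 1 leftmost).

(re-executing steps 3..5 under rule 45; state before step 3: 1110100111)
3. -> 0001100100
4. -> 1101000101
5. -> 0011010111

0011010111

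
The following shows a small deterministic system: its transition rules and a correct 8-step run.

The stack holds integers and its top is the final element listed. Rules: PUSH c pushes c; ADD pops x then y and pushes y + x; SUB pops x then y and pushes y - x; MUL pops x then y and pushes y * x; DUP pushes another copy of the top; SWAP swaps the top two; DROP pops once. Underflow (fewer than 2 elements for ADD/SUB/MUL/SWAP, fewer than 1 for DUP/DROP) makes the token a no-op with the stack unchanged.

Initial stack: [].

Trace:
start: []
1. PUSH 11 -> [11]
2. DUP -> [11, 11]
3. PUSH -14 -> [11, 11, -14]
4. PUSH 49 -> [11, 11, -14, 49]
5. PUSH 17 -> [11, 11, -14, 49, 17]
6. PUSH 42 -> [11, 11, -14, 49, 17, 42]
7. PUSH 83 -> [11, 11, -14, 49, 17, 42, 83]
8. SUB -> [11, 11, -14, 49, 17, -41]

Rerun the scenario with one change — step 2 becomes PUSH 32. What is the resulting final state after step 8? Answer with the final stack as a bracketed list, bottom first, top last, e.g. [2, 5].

[11, 32, -14, 49, 17, -41]

(re-executing from step 2 with the substitution; state before step 2: [11])
2. PUSH 32 -> [11, 32]
3. PUSH -14 -> [11, 32, -14]
4. PUSH 49 -> [11, 32, -14, 49]
5. PUSH 17 -> [11, 32, -14, 49, 17]
6. PUSH 42 -> [11, 32, -14, 49, 17, 42]
7. PUSH 83 -> [11, 32, -14, 49, 17, 42, 83]
8. SUB -> [11, 32, -14, 49, 17, -41]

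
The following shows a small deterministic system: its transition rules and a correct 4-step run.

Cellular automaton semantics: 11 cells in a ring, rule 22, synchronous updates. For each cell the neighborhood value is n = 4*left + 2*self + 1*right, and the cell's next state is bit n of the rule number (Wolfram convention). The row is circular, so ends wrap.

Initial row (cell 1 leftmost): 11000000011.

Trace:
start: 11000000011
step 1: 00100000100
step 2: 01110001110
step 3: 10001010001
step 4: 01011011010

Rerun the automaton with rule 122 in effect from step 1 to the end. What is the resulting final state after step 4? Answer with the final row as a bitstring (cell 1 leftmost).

00111111100

(re-executing steps 1..4 under rule 122; state before step 1: 11000000011)
step 1: 01100000110
step 2: 11110001111
step 3: 00011011000
step 4: 00111111100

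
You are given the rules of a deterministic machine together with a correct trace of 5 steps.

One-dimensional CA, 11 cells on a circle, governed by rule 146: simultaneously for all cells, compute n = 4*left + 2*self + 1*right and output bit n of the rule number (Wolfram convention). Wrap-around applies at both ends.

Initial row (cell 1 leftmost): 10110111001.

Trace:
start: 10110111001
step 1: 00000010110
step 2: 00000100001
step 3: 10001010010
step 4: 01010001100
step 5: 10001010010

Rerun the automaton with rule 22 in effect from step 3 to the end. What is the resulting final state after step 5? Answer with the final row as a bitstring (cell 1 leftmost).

(re-executing steps 3..5 under rule 22; state before step 3: 00000100001)
step 3: 10001110011
step 4: 01010001100
step 5: 11011010010

11011010010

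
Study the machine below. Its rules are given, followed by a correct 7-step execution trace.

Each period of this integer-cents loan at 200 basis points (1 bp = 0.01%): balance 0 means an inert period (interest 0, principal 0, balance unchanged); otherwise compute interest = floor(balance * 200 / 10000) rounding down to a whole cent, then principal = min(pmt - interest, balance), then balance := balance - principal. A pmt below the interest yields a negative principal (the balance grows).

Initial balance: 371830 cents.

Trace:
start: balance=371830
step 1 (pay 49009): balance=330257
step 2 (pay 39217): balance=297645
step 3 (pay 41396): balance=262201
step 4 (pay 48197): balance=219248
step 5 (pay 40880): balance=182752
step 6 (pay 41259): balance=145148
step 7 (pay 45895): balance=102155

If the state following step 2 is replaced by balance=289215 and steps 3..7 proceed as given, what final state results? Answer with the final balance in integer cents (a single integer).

state after step 2 := balance=289215
step 3 (pay 41396): balance=253603
step 4 (pay 48197): balance=210478
step 5 (pay 40880): balance=173807
step 6 (pay 41259): balance=136024
step 7 (pay 45895): balance=92849

92849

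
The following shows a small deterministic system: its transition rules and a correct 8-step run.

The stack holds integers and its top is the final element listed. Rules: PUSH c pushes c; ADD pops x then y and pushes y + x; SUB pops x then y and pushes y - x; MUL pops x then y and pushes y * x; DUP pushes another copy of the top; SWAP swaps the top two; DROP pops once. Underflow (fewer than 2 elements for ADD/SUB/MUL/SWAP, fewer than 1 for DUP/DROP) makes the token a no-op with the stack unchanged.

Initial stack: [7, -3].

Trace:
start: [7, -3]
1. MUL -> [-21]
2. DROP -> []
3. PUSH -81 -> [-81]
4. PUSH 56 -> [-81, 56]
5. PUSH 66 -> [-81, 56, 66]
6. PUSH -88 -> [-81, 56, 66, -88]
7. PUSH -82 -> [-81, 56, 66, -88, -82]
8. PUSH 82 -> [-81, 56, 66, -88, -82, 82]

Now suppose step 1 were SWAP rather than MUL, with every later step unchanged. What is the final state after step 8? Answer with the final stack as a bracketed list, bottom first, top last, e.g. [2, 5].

(re-executing from step 1 with the substitution; state before step 1: [7, -3])
1. SWAP -> [-3, 7]
2. DROP -> [-3]
3. PUSH -81 -> [-3, -81]
4. PUSH 56 -> [-3, -81, 56]
5. PUSH 66 -> [-3, -81, 56, 66]
6. PUSH -88 -> [-3, -81, 56, 66, -88]
7. PUSH -82 -> [-3, -81, 56, 66, -88, -82]
8. PUSH 82 -> [-3, -81, 56, 66, -88, -82, 82]

[-3, -81, 56, 66, -88, -82, 82]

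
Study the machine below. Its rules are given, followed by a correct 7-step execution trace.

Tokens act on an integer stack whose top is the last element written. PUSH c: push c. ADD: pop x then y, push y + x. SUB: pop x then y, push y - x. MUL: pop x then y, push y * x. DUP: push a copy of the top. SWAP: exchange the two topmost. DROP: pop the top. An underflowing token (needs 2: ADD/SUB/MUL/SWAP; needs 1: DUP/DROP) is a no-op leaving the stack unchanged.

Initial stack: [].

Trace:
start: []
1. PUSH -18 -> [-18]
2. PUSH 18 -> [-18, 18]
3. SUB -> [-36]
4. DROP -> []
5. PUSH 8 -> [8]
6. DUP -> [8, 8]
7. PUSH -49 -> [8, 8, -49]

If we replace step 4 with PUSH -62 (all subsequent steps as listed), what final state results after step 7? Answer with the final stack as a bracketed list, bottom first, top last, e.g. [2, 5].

(re-executing from step 4 with the substitution; state before step 4: [-36])
4. PUSH -62 -> [-36, -62]
5. PUSH 8 -> [-36, -62, 8]
6. DUP -> [-36, -62, 8, 8]
7. PUSH -49 -> [-36, -62, 8, 8, -49]

[-36, -62, 8, 8, -49]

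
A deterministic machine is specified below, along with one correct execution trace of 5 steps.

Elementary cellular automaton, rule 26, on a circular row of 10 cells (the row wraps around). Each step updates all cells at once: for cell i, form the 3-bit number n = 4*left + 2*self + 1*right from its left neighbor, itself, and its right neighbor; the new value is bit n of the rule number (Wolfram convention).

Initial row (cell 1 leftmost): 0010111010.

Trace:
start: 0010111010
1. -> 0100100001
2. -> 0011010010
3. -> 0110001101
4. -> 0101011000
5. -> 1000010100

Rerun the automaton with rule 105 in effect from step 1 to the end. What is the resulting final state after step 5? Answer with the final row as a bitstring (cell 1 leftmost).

1110000011

(re-executing steps 1..5 under rule 105; state before step 1: 0010111010)
1. -> 1001101100
2. -> 0001111100
3. -> 1101000101
4. -> 0110010011
5. -> 1110000011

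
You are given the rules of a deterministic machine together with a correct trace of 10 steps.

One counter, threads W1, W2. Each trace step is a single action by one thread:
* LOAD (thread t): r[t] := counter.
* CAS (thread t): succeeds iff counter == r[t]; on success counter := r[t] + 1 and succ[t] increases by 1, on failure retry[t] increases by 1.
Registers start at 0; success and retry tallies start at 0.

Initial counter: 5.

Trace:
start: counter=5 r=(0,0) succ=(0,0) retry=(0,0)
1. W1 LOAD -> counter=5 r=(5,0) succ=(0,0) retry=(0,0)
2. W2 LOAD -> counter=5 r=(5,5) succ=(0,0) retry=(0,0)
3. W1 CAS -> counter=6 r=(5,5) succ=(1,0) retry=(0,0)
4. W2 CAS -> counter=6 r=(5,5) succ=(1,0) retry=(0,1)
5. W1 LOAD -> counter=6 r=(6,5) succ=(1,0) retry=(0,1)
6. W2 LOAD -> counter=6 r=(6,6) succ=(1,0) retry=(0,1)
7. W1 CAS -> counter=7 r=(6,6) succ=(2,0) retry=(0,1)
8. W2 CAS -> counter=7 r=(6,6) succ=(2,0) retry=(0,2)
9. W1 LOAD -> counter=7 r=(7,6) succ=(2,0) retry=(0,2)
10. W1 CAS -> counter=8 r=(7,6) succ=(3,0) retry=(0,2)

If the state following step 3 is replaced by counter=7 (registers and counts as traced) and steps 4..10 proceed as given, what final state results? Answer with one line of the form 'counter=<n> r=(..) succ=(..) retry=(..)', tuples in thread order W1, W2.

counter=9 r=(8,7) succ=(3,0) retry=(0,2)

state after step 3 := counter=7 r=(5,5) succ=(1,0) retry=(0,0)
4. W2 CAS -> counter=7 r=(5,5) succ=(1,0) retry=(0,1)
5. W1 LOAD -> counter=7 r=(7,5) succ=(1,0) retry=(0,1)
6. W2 LOAD -> counter=7 r=(7,7) succ=(1,0) retry=(0,1)
7. W1 CAS -> counter=8 r=(7,7) succ=(2,0) retry=(0,1)
8. W2 CAS -> counter=8 r=(7,7) succ=(2,0) retry=(0,2)
9. W1 LOAD -> counter=8 r=(8,7) succ=(2,0) retry=(0,2)
10. W1 CAS -> counter=9 r=(8,7) succ=(3,0) retry=(0,2)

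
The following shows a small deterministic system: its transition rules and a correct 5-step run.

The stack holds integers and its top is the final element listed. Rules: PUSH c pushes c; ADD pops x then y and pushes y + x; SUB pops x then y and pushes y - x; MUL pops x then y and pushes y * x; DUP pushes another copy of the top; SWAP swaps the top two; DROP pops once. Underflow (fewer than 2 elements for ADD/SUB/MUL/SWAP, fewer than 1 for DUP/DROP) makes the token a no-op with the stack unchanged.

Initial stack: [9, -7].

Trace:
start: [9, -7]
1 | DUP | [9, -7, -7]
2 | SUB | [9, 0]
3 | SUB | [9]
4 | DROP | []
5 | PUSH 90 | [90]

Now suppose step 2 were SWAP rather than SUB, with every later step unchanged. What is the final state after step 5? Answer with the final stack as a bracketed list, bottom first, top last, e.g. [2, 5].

[9, 90]

(re-executing from step 2 with the substitution; state before step 2: [9, -7, -7])
2 | SWAP | [9, -7, -7]
3 | SUB | [9, 0]
4 | DROP | [9]
5 | PUSH 90 | [9, 90]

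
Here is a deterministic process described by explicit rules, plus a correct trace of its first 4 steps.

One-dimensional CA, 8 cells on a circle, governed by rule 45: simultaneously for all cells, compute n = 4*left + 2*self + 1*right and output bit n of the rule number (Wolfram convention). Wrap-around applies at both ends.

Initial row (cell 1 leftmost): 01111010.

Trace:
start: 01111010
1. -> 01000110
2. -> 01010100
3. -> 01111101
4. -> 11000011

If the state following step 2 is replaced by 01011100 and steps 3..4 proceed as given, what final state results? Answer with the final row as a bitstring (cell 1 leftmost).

11000101

state after step 2 := 01011100
3. -> 01110001
4. -> 11000101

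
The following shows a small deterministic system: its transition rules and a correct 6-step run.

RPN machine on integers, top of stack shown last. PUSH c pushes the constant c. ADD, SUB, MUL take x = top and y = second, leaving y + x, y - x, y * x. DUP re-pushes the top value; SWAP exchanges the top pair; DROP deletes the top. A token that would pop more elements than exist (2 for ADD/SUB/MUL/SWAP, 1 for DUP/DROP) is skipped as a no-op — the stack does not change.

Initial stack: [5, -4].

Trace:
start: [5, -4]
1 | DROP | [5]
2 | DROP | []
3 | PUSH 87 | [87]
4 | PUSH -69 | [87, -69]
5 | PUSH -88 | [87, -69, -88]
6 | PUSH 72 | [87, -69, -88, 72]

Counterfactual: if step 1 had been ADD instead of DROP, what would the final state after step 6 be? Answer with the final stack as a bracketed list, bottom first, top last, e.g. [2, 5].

[87, -69, -88, 72]

(re-executing from step 1 with the substitution; state before step 1: [5, -4])
1 | ADD | [1]
2 | DROP | []
3 | PUSH 87 | [87]
4 | PUSH -69 | [87, -69]
5 | PUSH -88 | [87, -69, -88]
6 | PUSH 72 | [87, -69, -88, 72]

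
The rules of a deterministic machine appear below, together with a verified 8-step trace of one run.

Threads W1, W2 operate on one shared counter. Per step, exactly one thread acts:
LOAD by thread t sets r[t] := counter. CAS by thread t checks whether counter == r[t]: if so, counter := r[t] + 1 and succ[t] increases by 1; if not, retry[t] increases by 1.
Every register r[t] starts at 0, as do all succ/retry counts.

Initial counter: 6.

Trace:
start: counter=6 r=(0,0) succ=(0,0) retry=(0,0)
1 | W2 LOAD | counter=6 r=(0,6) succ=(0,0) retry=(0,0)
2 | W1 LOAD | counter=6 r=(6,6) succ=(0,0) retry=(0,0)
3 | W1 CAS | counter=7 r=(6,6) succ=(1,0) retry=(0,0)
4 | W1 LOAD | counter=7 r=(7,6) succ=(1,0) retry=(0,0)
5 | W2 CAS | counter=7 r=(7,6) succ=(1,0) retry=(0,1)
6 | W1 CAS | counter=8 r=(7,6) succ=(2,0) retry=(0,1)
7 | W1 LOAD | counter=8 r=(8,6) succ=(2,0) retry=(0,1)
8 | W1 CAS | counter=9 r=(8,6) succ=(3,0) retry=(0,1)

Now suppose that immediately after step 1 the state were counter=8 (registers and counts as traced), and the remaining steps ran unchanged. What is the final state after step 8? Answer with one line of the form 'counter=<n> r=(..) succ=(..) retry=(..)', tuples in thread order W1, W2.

counter=11 r=(10,6) succ=(3,0) retry=(0,1)

state after step 1 := counter=8 r=(0,6) succ=(0,0) retry=(0,0)
2 | W1 LOAD | counter=8 r=(8,6) succ=(0,0) retry=(0,0)
3 | W1 CAS | counter=9 r=(8,6) succ=(1,0) retry=(0,0)
4 | W1 LOAD | counter=9 r=(9,6) succ=(1,0) retry=(0,0)
5 | W2 CAS | counter=9 r=(9,6) succ=(1,0) retry=(0,1)
6 | W1 CAS | counter=10 r=(9,6) succ=(2,0) retry=(0,1)
7 | W1 LOAD | counter=10 r=(10,6) succ=(2,0) retry=(0,1)
8 | W1 CAS | counter=11 r=(10,6) succ=(3,0) retry=(0,1)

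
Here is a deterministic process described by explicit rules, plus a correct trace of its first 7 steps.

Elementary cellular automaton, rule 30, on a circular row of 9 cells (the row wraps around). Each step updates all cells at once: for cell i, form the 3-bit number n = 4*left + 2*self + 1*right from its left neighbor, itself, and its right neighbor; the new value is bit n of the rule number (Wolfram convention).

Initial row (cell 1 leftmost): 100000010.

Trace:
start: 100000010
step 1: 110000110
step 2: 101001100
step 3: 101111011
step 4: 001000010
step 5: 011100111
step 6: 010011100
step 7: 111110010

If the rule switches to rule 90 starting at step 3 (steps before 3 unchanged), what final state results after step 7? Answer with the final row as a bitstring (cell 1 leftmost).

000010010

(re-executing steps 3..7 under rule 90; state before step 3: 101001100)
step 3: 000111111
step 4: 101100001
step 5: 101110011
step 6: 101011110
step 7: 000010010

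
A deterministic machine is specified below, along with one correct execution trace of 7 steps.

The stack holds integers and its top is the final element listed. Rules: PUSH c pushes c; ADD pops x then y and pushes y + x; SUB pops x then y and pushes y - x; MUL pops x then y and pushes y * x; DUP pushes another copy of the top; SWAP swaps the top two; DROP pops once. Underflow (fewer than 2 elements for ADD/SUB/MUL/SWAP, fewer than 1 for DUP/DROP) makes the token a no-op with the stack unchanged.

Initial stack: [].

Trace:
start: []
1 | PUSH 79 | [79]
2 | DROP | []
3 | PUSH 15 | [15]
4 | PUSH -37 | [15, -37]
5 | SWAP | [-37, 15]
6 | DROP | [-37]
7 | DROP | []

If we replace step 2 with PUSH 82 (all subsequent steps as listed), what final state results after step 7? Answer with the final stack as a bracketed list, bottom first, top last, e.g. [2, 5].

(re-executing from step 2 with the substitution; state before step 2: [79])
2 | PUSH 82 | [79, 82]
3 | PUSH 15 | [79, 82, 15]
4 | PUSH -37 | [79, 82, 15, -37]
5 | SWAP | [79, 82, -37, 15]
6 | DROP | [79, 82, -37]
7 | DROP | [79, 82]

[79, 82]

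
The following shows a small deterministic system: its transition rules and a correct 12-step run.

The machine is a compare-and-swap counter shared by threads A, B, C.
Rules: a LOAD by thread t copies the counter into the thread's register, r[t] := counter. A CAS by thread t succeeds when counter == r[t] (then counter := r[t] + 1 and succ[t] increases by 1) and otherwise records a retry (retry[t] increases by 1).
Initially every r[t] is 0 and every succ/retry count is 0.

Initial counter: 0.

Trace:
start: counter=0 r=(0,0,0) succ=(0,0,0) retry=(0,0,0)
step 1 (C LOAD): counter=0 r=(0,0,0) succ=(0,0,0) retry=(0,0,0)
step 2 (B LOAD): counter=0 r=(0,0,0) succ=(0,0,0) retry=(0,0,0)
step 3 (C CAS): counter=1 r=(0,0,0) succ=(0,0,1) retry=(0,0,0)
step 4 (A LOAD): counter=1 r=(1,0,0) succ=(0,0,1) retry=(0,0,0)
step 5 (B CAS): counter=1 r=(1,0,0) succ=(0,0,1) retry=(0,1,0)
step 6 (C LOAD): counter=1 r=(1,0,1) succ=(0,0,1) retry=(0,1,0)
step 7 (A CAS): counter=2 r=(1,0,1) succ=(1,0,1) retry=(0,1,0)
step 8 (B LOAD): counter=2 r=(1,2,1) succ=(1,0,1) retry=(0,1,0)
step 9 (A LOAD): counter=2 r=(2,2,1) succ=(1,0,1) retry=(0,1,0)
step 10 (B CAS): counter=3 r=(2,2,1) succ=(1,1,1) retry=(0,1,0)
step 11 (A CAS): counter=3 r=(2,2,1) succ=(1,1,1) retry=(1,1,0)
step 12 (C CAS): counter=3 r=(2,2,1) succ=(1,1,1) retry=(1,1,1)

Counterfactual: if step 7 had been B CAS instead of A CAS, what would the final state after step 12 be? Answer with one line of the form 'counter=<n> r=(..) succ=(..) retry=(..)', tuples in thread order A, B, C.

counter=2 r=(1,1,1) succ=(0,1,1) retry=(1,2,1)

(re-executing from step 7 with the substitution; state before step 7: counter=1 r=(1,0,1) succ=(0,0,1) retry=(0,1,0))
step 7 (B CAS): counter=1 r=(1,0,1) succ=(0,0,1) retry=(0,2,0)
step 8 (B LOAD): counter=1 r=(1,1,1) succ=(0,0,1) retry=(0,2,0)
step 9 (A LOAD): counter=1 r=(1,1,1) succ=(0,0,1) retry=(0,2,0)
step 10 (B CAS): counter=2 r=(1,1,1) succ=(0,1,1) retry=(0,2,0)
step 11 (A CAS): counter=2 r=(1,1,1) succ=(0,1,1) retry=(1,2,0)
step 12 (C CAS): counter=2 r=(1,1,1) succ=(0,1,1) retry=(1,2,1)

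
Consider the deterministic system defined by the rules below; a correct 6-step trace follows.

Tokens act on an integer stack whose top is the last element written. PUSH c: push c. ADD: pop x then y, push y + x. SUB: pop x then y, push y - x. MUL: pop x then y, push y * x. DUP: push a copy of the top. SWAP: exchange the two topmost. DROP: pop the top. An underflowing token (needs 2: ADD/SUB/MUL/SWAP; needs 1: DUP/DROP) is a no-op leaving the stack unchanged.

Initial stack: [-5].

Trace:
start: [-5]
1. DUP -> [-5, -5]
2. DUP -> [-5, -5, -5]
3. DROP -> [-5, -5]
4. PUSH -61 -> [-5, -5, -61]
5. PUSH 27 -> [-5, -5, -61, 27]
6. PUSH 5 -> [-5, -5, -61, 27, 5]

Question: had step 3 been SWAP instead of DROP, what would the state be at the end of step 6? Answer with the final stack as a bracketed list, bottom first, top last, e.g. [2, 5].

(re-executing from step 3 with the substitution; state before step 3: [-5, -5, -5])
3. SWAP -> [-5, -5, -5]
4. PUSH -61 -> [-5, -5, -5, -61]
5. PUSH 27 -> [-5, -5, -5, -61, 27]
6. PUSH 5 -> [-5, -5, -5, -61, 27, 5]

[-5, -5, -5, -61, 27, 5]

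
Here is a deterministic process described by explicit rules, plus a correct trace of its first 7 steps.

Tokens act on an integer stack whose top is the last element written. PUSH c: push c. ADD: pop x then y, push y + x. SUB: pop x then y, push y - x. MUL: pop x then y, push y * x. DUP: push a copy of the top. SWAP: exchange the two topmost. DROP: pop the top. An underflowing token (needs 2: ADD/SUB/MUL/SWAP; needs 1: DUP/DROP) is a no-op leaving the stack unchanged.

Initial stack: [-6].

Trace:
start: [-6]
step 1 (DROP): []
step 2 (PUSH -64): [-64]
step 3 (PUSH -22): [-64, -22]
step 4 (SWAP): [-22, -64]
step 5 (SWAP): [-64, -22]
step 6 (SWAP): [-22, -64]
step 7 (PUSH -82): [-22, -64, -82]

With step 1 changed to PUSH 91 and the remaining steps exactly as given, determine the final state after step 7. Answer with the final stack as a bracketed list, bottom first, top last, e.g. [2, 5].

[-6, 91, -22, -64, -82]

(re-executing from step 1 with the substitution; state before step 1: [-6])
step 1 (PUSH 91): [-6, 91]
step 2 (PUSH -64): [-6, 91, -64]
step 3 (PUSH -22): [-6, 91, -64, -22]
step 4 (SWAP): [-6, 91, -22, -64]
step 5 (SWAP): [-6, 91, -64, -22]
step 6 (SWAP): [-6, 91, -22, -64]
step 7 (PUSH -82): [-6, 91, -22, -64, -82]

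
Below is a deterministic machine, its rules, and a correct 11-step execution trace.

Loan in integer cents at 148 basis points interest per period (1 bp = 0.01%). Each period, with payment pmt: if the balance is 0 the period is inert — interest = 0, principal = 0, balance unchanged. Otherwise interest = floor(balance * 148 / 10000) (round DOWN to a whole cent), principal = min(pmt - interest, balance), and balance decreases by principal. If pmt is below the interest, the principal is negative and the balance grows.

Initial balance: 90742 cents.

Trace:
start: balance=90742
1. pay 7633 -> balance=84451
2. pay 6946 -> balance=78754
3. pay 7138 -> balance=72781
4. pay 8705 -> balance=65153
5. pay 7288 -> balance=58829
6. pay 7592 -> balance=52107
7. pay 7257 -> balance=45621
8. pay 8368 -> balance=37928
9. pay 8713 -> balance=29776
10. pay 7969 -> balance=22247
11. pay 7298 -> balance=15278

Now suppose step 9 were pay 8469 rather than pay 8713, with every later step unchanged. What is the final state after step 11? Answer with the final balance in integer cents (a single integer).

(re-executing from step 9 with the substitution; state before step 9: balance=37928)
9. pay 8469 -> balance=30020
10. pay 7969 -> balance=22495
11. pay 7298 -> balance=15529

15529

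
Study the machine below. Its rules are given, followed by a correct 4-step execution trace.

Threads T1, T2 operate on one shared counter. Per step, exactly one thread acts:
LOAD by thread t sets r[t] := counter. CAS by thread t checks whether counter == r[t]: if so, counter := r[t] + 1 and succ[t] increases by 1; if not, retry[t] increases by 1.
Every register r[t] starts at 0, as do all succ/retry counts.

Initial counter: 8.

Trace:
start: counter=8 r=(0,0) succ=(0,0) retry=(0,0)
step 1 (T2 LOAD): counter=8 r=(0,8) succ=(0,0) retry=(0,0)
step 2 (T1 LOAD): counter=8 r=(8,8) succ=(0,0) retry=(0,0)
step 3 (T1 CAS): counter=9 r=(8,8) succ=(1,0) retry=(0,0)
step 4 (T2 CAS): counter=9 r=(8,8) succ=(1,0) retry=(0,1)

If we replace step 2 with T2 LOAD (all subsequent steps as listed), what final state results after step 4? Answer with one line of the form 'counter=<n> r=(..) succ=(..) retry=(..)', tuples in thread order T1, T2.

counter=9 r=(0,8) succ=(0,1) retry=(1,0)

(re-executing from step 2 with the substitution; state before step 2: counter=8 r=(0,8) succ=(0,0) retry=(0,0))
step 2 (T2 LOAD): counter=8 r=(0,8) succ=(0,0) retry=(0,0)
step 3 (T1 CAS): counter=8 r=(0,8) succ=(0,0) retry=(1,0)
step 4 (T2 CAS): counter=9 r=(0,8) succ=(0,1) retry=(1,0)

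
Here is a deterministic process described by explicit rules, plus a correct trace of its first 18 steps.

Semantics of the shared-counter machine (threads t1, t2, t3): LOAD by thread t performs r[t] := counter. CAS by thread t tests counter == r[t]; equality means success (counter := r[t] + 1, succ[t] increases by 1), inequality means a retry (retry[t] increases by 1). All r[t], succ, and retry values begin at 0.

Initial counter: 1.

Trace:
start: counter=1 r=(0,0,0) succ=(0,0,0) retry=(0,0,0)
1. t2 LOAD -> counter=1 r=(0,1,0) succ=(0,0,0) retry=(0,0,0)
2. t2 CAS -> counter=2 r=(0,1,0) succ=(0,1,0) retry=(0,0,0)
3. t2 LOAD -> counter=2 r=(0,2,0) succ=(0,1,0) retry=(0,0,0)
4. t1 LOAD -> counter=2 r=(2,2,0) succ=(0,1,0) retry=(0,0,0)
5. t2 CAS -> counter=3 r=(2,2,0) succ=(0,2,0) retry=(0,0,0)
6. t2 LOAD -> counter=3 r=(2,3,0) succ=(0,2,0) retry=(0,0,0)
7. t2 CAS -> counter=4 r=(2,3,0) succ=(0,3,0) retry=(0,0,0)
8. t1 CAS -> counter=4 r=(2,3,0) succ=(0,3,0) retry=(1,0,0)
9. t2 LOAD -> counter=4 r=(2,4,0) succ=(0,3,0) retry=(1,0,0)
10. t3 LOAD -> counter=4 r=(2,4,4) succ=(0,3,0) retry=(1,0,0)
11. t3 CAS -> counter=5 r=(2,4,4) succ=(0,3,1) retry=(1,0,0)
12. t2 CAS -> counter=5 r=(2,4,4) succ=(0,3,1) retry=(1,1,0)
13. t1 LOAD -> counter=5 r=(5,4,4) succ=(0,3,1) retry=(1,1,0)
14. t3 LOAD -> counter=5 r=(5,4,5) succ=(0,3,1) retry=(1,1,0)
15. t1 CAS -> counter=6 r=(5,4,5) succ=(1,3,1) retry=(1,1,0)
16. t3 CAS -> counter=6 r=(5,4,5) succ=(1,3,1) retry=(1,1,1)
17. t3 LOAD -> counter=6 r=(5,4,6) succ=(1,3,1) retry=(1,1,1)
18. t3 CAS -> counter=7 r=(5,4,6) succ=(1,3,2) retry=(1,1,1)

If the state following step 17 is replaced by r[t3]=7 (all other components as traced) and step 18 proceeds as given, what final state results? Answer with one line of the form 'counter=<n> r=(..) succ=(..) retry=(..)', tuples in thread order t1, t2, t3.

counter=6 r=(5,4,7) succ=(1,3,1) retry=(1,1,2)

state after step 17 := counter=6 r=(5,4,7) succ=(1,3,1) retry=(1,1,1)
18. t3 CAS -> counter=6 r=(5,4,7) succ=(1,3,1) retry=(1,1,2)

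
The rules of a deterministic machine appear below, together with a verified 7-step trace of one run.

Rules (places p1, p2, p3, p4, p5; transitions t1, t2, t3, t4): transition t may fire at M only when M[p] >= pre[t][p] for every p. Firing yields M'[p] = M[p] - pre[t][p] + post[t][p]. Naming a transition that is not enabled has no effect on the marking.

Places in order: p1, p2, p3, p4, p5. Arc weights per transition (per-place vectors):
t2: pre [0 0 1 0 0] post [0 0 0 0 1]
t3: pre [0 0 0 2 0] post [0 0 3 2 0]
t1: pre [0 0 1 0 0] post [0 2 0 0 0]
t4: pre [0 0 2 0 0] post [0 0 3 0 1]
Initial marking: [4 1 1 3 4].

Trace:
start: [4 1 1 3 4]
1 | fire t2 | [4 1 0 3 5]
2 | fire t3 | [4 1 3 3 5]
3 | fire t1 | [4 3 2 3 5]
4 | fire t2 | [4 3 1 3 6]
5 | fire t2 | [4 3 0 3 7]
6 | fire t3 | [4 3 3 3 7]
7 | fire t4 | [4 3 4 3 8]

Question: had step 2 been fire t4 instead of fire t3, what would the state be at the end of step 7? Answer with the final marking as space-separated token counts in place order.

4 1 4 3 6

(re-executing from step 2 with the substitution; state before step 2: [4 1 0 3 5])
2 | fire t4 | [4 1 0 3 5]
3 | fire t1 | [4 1 0 3 5]
4 | fire t2 | [4 1 0 3 5]
5 | fire t2 | [4 1 0 3 5]
6 | fire t3 | [4 1 3 3 5]
7 | fire t4 | [4 1 4 3 6]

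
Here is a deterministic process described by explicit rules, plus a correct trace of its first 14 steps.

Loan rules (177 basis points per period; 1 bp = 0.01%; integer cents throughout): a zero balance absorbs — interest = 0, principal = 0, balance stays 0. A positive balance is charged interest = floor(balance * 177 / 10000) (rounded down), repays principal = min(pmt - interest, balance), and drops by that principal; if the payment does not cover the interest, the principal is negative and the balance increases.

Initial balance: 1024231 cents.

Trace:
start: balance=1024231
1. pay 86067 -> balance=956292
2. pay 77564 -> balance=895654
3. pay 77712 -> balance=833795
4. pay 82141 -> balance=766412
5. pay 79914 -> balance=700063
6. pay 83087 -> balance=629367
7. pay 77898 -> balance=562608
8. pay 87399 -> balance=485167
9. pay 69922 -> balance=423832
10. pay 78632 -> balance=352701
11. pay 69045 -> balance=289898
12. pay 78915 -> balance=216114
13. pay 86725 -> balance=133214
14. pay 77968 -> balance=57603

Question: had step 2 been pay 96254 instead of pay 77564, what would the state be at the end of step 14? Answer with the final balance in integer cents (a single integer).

34530

(re-executing from step 2 with the substitution; state before step 2: balance=956292)
2. pay 96254 -> balance=876964
3. pay 77712 -> balance=814774
4. pay 82141 -> balance=747054
5. pay 79914 -> balance=680362
6. pay 83087 -> balance=609317
7. pay 77898 -> balance=542203
8. pay 87399 -> balance=464400
9. pay 69922 -> balance=402697
10. pay 78632 -> balance=331192
11. pay 69045 -> balance=268009
12. pay 78915 -> balance=193837
13. pay 86725 -> balance=110542
14. pay 77968 -> balance=34530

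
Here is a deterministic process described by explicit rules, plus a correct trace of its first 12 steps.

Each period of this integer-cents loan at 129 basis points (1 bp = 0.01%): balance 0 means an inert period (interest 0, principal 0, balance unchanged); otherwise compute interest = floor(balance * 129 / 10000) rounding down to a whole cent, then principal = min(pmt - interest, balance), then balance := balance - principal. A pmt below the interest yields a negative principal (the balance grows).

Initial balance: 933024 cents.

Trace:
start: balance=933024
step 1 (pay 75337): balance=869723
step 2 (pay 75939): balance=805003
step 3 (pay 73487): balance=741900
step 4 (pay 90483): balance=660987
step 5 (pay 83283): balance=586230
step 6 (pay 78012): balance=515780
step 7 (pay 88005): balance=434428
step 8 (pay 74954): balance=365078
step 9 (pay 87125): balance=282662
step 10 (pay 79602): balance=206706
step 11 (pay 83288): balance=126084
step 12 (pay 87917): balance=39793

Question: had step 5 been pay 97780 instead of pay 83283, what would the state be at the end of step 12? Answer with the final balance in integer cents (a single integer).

(re-executing from step 5 with the substitution; state before step 5: balance=660987)
step 5 (pay 97780): balance=571733
step 6 (pay 78012): balance=501096
step 7 (pay 88005): balance=419555
step 8 (pay 74954): balance=350013
step 9 (pay 87125): balance=267403
step 10 (pay 79602): balance=191250
step 11 (pay 83288): balance=110429
step 12 (pay 87917): balance=23936

23936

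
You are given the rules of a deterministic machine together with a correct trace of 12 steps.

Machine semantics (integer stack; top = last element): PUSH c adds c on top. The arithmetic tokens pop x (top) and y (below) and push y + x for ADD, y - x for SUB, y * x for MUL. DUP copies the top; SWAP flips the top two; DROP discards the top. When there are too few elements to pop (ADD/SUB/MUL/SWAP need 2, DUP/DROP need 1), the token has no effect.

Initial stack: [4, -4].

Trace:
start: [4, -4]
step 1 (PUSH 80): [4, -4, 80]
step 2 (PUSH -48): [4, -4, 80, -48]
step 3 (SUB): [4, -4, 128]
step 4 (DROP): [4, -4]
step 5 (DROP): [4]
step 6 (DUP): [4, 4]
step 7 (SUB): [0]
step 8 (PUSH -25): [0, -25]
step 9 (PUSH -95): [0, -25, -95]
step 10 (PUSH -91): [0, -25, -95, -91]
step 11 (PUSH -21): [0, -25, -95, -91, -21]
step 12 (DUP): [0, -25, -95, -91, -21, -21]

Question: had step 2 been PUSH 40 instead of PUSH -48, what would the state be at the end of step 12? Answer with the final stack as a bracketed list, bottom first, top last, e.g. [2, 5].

(re-executing from step 2 with the substitution; state before step 2: [4, -4, 80])
step 2 (PUSH 40): [4, -4, 80, 40]
step 3 (SUB): [4, -4, 40]
step 4 (DROP): [4, -4]
step 5 (DROP): [4]
step 6 (DUP): [4, 4]
step 7 (SUB): [0]
step 8 (PUSH -25): [0, -25]
step 9 (PUSH -95): [0, -25, -95]
step 10 (PUSH -91): [0, -25, -95, -91]
step 11 (PUSH -21): [0, -25, -95, -91, -21]
step 12 (DUP): [0, -25, -95, -91, -21, -21]

[0, -25, -95, -91, -21, -21]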